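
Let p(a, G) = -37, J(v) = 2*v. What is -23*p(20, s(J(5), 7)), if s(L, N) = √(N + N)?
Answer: 851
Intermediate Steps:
s(L, N) = √2*√N (s(L, N) = √(2*N) = √2*√N)
-23*p(20, s(J(5), 7)) = -23*(-37) = 851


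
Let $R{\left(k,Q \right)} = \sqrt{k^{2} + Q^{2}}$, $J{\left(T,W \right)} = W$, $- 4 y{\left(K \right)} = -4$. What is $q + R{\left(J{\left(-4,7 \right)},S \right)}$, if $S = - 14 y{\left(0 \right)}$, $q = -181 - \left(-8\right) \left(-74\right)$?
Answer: $-773 + 7 \sqrt{5} \approx -757.35$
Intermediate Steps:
$y{\left(K \right)} = 1$ ($y{\left(K \right)} = \left(- \frac{1}{4}\right) \left(-4\right) = 1$)
$q = -773$ ($q = -181 - 592 = -773$)
$S = -14$ ($S = \left(-14\right) 1 = -14$)
$R{\left(k,Q \right)} = \sqrt{Q^{2} + k^{2}}$
$q + R{\left(J{\left(-4,7 \right)},S \right)} = -773 + \sqrt{\left(-14\right)^{2} + 7^{2}} = -773 + \sqrt{196 + 49} = -773 + \sqrt{245} = -773 + 7 \sqrt{5}$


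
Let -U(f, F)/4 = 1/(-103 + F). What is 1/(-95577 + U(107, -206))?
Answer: -309/29533289 ≈ -1.0463e-5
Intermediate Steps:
U(f, F) = -4/(-103 + F)
1/(-95577 + U(107, -206)) = 1/(-95577 - 4/(-103 - 206)) = 1/(-95577 - 4/(-309)) = 1/(-95577 - 4*(-1/309)) = 1/(-95577 + 4/309) = 1/(-29533289/309) = -309/29533289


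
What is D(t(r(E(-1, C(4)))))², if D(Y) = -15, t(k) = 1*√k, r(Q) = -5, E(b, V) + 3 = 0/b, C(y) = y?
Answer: 225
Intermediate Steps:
E(b, V) = -3 (E(b, V) = -3 + 0/b = -3 + 0 = -3)
t(k) = √k
D(t(r(E(-1, C(4)))))² = (-15)² = 225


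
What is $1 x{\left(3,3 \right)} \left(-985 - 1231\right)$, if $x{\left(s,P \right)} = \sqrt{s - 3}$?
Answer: $0$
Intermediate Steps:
$x{\left(s,P \right)} = \sqrt{-3 + s}$
$1 x{\left(3,3 \right)} \left(-985 - 1231\right) = 1 \sqrt{-3 + 3} \left(-985 - 1231\right) = 1 \sqrt{0} \left(-2216\right) = 1 \cdot 0 \left(-2216\right) = 0 \left(-2216\right) = 0$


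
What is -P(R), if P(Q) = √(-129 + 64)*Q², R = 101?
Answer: -10201*I*√65 ≈ -82243.0*I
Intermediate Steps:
P(Q) = I*√65*Q² (P(Q) = √(-65)*Q² = (I*√65)*Q² = I*√65*Q²)
-P(R) = -I*√65*101² = -I*√65*10201 = -10201*I*√65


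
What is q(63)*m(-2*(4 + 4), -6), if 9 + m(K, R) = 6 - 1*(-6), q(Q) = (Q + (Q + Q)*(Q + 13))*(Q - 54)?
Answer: 260253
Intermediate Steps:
q(Q) = (-54 + Q)*(Q + 2*Q*(13 + Q)) (q(Q) = (Q + (2*Q)*(13 + Q))*(-54 + Q) = (Q + 2*Q*(13 + Q))*(-54 + Q) = (-54 + Q)*(Q + 2*Q*(13 + Q)))
m(K, R) = 3 (m(K, R) = -9 + (6 - 1*(-6)) = -9 + (6 + 6) = -9 + 12 = 3)
q(63)*m(-2*(4 + 4), -6) = (63*(-1458 - 81*63 + 2*63²))*3 = (63*(-1458 - 5103 + 2*3969))*3 = (63*(-1458 - 5103 + 7938))*3 = (63*1377)*3 = 86751*3 = 260253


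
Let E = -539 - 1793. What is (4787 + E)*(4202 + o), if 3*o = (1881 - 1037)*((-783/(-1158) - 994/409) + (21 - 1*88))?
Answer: -8802442329920/236811 ≈ -3.7171e+7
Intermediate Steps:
E = -2332
o = -4580596046/236811 (o = ((1881 - 1037)*((-783/(-1158) - 994/409) + (21 - 1*88)))/3 = (844*((-783*(-1/1158) - 994*1/409) + (21 - 88)))/3 = (844*((261/386 - 994/409) - 67))/3 = (844*(-276935/157874 - 67))/3 = (844*(-10854493/157874))/3 = (⅓)*(-4580596046/78937) = -4580596046/236811 ≈ -19343.)
(4787 + E)*(4202 + o) = (4787 - 2332)*(4202 - 4580596046/236811) = 2455*(-3585516224/236811) = -8802442329920/236811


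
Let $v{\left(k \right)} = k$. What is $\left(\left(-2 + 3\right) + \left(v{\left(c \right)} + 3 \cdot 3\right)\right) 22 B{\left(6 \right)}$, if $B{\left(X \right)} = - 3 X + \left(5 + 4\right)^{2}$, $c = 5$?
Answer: $20790$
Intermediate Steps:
$B{\left(X \right)} = 81 - 3 X$ ($B{\left(X \right)} = - 3 X + 9^{2} = - 3 X + 81 = 81 - 3 X$)
$\left(\left(-2 + 3\right) + \left(v{\left(c \right)} + 3 \cdot 3\right)\right) 22 B{\left(6 \right)} = \left(\left(-2 + 3\right) + \left(5 + 3 \cdot 3\right)\right) 22 \left(81 - 18\right) = \left(1 + \left(5 + 9\right)\right) 22 \left(81 - 18\right) = \left(1 + 14\right) 22 \cdot 63 = 15 \cdot 22 \cdot 63 = 330 \cdot 63 = 20790$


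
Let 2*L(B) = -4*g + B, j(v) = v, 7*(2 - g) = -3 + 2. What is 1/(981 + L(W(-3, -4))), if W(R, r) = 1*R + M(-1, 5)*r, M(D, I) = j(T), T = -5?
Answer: 14/13793 ≈ 0.0010150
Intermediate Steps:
g = 15/7 (g = 2 - (-3 + 2)/7 = 2 - 1/7*(-1) = 2 + 1/7 = 15/7 ≈ 2.1429)
M(D, I) = -5
W(R, r) = R - 5*r (W(R, r) = 1*R - 5*r = R - 5*r)
L(B) = -30/7 + B/2 (L(B) = (-4*15/7 + B)/2 = (-60/7 + B)/2 = -30/7 + B/2)
1/(981 + L(W(-3, -4))) = 1/(981 + (-30/7 + (-3 - 5*(-4))/2)) = 1/(981 + (-30/7 + (-3 + 20)/2)) = 1/(981 + (-30/7 + (1/2)*17)) = 1/(981 + (-30/7 + 17/2)) = 1/(981 + 59/14) = 1/(13793/14) = 14/13793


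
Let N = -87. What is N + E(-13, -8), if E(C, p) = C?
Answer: -100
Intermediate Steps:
N + E(-13, -8) = -87 - 13 = -100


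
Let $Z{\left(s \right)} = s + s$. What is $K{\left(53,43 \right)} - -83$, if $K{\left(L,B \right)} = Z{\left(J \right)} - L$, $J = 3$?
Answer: $36$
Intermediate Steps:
$Z{\left(s \right)} = 2 s$
$K{\left(L,B \right)} = 6 - L$ ($K{\left(L,B \right)} = 2 \cdot 3 - L = 6 - L$)
$K{\left(53,43 \right)} - -83 = \left(6 - 53\right) - -83 = \left(6 - 53\right) + 83 = -47 + 83 = 36$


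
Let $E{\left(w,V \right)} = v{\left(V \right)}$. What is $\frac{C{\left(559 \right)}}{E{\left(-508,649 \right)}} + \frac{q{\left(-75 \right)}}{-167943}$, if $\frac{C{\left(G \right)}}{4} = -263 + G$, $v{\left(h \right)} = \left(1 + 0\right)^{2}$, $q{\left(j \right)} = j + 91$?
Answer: $\frac{198844496}{167943} \approx 1184.0$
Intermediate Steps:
$q{\left(j \right)} = 91 + j$
$v{\left(h \right)} = 1$ ($v{\left(h \right)} = 1^{2} = 1$)
$E{\left(w,V \right)} = 1$
$C{\left(G \right)} = -1052 + 4 G$ ($C{\left(G \right)} = 4 \left(-263 + G\right) = -1052 + 4 G$)
$\frac{C{\left(559 \right)}}{E{\left(-508,649 \right)}} + \frac{q{\left(-75 \right)}}{-167943} = \frac{-1052 + 4 \cdot 559}{1} + \frac{91 - 75}{-167943} = \left(-1052 + 2236\right) 1 + 16 \left(- \frac{1}{167943}\right) = 1184 \cdot 1 - \frac{16}{167943} = 1184 - \frac{16}{167943} = \frac{198844496}{167943}$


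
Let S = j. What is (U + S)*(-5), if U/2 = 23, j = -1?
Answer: -225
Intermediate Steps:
S = -1
U = 46 (U = 2*23 = 46)
(U + S)*(-5) = (46 - 1)*(-5) = 45*(-5) = -225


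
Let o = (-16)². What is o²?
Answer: 65536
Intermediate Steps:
o = 256
o² = 256² = 65536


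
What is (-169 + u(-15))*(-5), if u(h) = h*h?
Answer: -280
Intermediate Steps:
u(h) = h²
(-169 + u(-15))*(-5) = (-169 + (-15)²)*(-5) = (-169 + 225)*(-5) = 56*(-5) = -280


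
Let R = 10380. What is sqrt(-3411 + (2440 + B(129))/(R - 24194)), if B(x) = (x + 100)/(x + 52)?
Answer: I*sqrt(21325551570601762)/2500334 ≈ 58.405*I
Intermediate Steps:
B(x) = (100 + x)/(52 + x)
sqrt(-3411 + (2440 + B(129))/(R - 24194)) = sqrt(-3411 + (2440 + (100 + 129)/(52 + 129))/(10380 - 24194)) = sqrt(-3411 + (2440 + 229/181)/(-13814)) = sqrt(-3411 + (2440 + (1/181)*229)*(-1/13814)) = sqrt(-3411 + (2440 + 229/181)*(-1/13814)) = sqrt(-3411 + (441869/181)*(-1/13814)) = sqrt(-3411 - 441869/2500334) = sqrt(-8529081143/2500334) = I*sqrt(21325551570601762)/2500334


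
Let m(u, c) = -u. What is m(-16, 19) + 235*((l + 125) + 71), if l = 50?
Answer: 57826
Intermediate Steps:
m(-16, 19) + 235*((l + 125) + 71) = -1*(-16) + 235*((50 + 125) + 71) = 16 + 235*(175 + 71) = 16 + 235*246 = 16 + 57810 = 57826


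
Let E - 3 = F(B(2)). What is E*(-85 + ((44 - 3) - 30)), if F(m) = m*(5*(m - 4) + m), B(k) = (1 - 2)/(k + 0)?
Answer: -1073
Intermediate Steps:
B(k) = -1/k
F(m) = m*(-20 + 6*m) (F(m) = m*(5*(-4 + m) + m) = m*((-20 + 5*m) + m) = m*(-20 + 6*m))
E = 29/2 (E = 3 + 2*(-1/2)*(-10 + 3*(-1/2)) = 3 + 2*(-1/2)*(-10 - 3/2) = 3 + 2*(-1/2)*(-23/2) = 3 + 23/2 = 29/2 ≈ 14.500)
E*(-85 + ((44 - 3) - 30)) = 29*(-85 + ((44 - 3) - 30))/2 = 29*(-85 + (41 - 30))/2 = 29*(-85 + 11)/2 = (29/2)*(-74) = -1073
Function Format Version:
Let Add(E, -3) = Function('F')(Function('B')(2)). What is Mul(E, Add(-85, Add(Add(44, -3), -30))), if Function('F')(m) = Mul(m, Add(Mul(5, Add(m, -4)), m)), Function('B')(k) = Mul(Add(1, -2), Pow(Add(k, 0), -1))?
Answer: -1073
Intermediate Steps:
Function('B')(k) = Mul(-1, Pow(k, -1))
Function('F')(m) = Mul(m, Add(-20, Mul(6, m))) (Function('F')(m) = Mul(m, Add(Mul(5, Add(-4, m)), m)) = Mul(m, Add(Add(-20, Mul(5, m)), m)) = Mul(m, Add(-20, Mul(6, m))))
E = Rational(29, 2) (E = Add(3, Mul(2, Mul(-1, Pow(2, -1)), Add(-10, Mul(3, Mul(-1, Pow(2, -1)))))) = Add(3, Mul(2, Mul(-1, Rational(1, 2)), Add(-10, Mul(3, Mul(-1, Rational(1, 2)))))) = Add(3, Mul(2, Rational(-1, 2), Add(-10, Mul(3, Rational(-1, 2))))) = Add(3, Mul(2, Rational(-1, 2), Add(-10, Rational(-3, 2)))) = Add(3, Mul(2, Rational(-1, 2), Rational(-23, 2))) = Add(3, Rational(23, 2)) = Rational(29, 2) ≈ 14.500)
Mul(E, Add(-85, Add(Add(44, -3), -30))) = Mul(Rational(29, 2), Add(-85, Add(Add(44, -3), -30))) = Mul(Rational(29, 2), Add(-85, Add(41, -30))) = Mul(Rational(29, 2), Add(-85, 11)) = Mul(Rational(29, 2), -74) = -1073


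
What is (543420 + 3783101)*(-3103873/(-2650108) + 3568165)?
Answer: 40911693835485794053/2650108 ≈ 1.5438e+13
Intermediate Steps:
(543420 + 3783101)*(-3103873/(-2650108) + 3568165) = 4326521*(-3103873*(-1/2650108) + 3568165) = 4326521*(3103873/2650108 + 3568165) = 4326521*(9456025715693/2650108) = 40911693835485794053/2650108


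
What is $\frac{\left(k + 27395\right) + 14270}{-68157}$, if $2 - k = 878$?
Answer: $- \frac{40789}{68157} \approx -0.59846$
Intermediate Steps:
$k = -876$ ($k = 2 - 878 = -876$)
$\frac{\left(k + 27395\right) + 14270}{-68157} = \frac{\left(-876 + 27395\right) + 14270}{-68157} = \left(26519 + 14270\right) \left(- \frac{1}{68157}\right) = 40789 \left(- \frac{1}{68157}\right) = - \frac{40789}{68157}$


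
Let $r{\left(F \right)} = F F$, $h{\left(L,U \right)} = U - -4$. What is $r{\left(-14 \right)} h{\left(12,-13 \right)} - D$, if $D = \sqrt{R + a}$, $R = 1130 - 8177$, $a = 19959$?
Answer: $-1764 - 4 \sqrt{807} \approx -1877.6$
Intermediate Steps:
$h{\left(L,U \right)} = 4 + U$ ($h{\left(L,U \right)} = U + 4 = 4 + U$)
$R = -7047$ ($R = 1130 - 8177 = -7047$)
$r{\left(F \right)} = F^{2}$
$D = 4 \sqrt{807}$ ($D = \sqrt{-7047 + 19959} = \sqrt{12912} = 4 \sqrt{807} \approx 113.63$)
$r{\left(-14 \right)} h{\left(12,-13 \right)} - D = \left(-14\right)^{2} \left(4 - 13\right) - 4 \sqrt{807} = 196 \left(-9\right) - 4 \sqrt{807} = -1764 - 4 \sqrt{807}$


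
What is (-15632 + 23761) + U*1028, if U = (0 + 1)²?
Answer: 9157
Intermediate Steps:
U = 1 (U = 1² = 1)
(-15632 + 23761) + U*1028 = (-15632 + 23761) + 1*1028 = 8129 + 1028 = 9157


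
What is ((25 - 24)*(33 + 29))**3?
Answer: 238328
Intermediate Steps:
((25 - 24)*(33 + 29))**3 = (1*62)**3 = 62**3 = 238328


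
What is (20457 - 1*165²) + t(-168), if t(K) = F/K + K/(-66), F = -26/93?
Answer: -581368897/85932 ≈ -6765.5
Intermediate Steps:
F = -26/93 (F = -26*1/93 = -26/93 ≈ -0.27957)
t(K) = -26/(93*K) - K/66 (t(K) = -26/(93*K) + K/(-66) = -26/(93*K) + K*(-1/66) = -26/(93*K) - K/66)
(20457 - 1*165²) + t(-168) = (20457 - 1*165²) + (-26/93/(-168) - 1/66*(-168)) = (20457 - 1*27225) + (-26/93*(-1/168) + 28/11) = (20457 - 27225) + (13/7812 + 28/11) = -6768 + 218879/85932 = -581368897/85932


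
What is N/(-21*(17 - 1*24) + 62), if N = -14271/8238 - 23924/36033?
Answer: -21554935/1879985742 ≈ -0.011465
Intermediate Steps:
N = -237104285/98946618 (N = -14271*1/8238 - 23924*1/36033 = -4757/2746 - 23924/36033 = -237104285/98946618 ≈ -2.3963)
N/(-21*(17 - 1*24) + 62) = -237104285/(98946618*(-21*(17 - 1*24) + 62)) = -237104285/(98946618*(-21*(17 - 24) + 62)) = -237104285/(98946618*(-21*(-7) + 62)) = -237104285/(98946618*(147 + 62)) = -237104285/98946618/209 = -237104285/98946618*1/209 = -21554935/1879985742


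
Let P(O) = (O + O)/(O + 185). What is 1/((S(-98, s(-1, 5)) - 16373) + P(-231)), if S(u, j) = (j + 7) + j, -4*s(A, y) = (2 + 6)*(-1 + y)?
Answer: -23/376555 ≈ -6.1080e-5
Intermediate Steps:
s(A, y) = 2 - 2*y (s(A, y) = -(2 + 6)*(-1 + y)/4 = -2*(-1 + y) = -(-8 + 8*y)/4 = 2 - 2*y)
S(u, j) = 7 + 2*j (S(u, j) = (7 + j) + j = 7 + 2*j)
P(O) = 2*O/(185 + O) (P(O) = (2*O)/(185 + O) = 2*O/(185 + O))
1/((S(-98, s(-1, 5)) - 16373) + P(-231)) = 1/(((7 + 2*(2 - 2*5)) - 16373) + 2*(-231)/(185 - 231)) = 1/(((7 + 2*(2 - 10)) - 16373) + 2*(-231)/(-46)) = 1/(((7 + 2*(-8)) - 16373) + 2*(-231)*(-1/46)) = 1/(((7 - 16) - 16373) + 231/23) = 1/((-9 - 16373) + 231/23) = 1/(-16382 + 231/23) = 1/(-376555/23) = -23/376555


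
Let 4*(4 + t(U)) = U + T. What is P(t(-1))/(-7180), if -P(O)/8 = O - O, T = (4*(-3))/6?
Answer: 0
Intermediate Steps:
T = -2 (T = -12*⅙ = -2)
t(U) = -9/2 + U/4 (t(U) = -4 + (U - 2)/4 = -4 + (-2 + U)/4 = -4 + (-½ + U/4) = -9/2 + U/4)
P(O) = 0 (P(O) = -8*(O - O) = -8*0 = 0)
P(t(-1))/(-7180) = 0/(-7180) = 0*(-1/7180) = 0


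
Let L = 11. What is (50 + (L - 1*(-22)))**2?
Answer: 6889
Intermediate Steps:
(50 + (L - 1*(-22)))**2 = (50 + (11 - 1*(-22)))**2 = (50 + (11 + 22))**2 = (50 + 33)**2 = 83**2 = 6889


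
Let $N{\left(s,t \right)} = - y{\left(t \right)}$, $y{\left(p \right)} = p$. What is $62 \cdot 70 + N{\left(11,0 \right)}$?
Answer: $4340$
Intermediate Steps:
$N{\left(s,t \right)} = - t$
$62 \cdot 70 + N{\left(11,0 \right)} = 62 \cdot 70 - 0 = 4340 + 0 = 4340$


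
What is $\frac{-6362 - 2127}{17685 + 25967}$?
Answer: $- \frac{8489}{43652} \approx -0.19447$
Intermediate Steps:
$\frac{-6362 - 2127}{17685 + 25967} = - \frac{8489}{43652}$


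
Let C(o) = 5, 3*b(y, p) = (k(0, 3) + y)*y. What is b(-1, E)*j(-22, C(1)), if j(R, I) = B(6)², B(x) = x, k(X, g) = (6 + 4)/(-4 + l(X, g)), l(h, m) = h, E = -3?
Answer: 42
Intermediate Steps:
k(X, g) = 10/(-4 + X) (k(X, g) = (6 + 4)/(-4 + X) = 10/(-4 + X))
b(y, p) = y*(-5/2 + y)/3 (b(y, p) = ((10/(-4 + 0) + y)*y)/3 = ((10/(-4) + y)*y)/3 = ((10*(-¼) + y)*y)/3 = ((-5/2 + y)*y)/3 = (y*(-5/2 + y))/3 = y*(-5/2 + y)/3)
j(R, I) = 36 (j(R, I) = 6² = 36)
b(-1, E)*j(-22, C(1)) = ((⅙)*(-1)*(-5 + 2*(-1)))*36 = ((⅙)*(-1)*(-5 - 2))*36 = ((⅙)*(-1)*(-7))*36 = (7/6)*36 = 42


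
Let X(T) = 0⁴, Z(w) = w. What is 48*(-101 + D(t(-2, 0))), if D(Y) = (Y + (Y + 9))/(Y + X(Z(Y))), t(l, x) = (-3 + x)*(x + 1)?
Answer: -4896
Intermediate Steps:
t(l, x) = (1 + x)*(-3 + x) (t(l, x) = (-3 + x)*(1 + x) = (1 + x)*(-3 + x))
X(T) = 0
D(Y) = (9 + 2*Y)/Y (D(Y) = (Y + (Y + 9))/(Y + 0) = (Y + (9 + Y))/Y = (9 + 2*Y)/Y)
48*(-101 + D(t(-2, 0))) = 48*(-101 + (2 + 9/(-3 + 0² - 2*0))) = 48*(-101 + (2 + 9/(-3 + 0 + 0))) = 48*(-101 + (2 + 9/(-3))) = 48*(-101 + (2 + 9*(-⅓))) = 48*(-101 + (2 - 3)) = 48*(-101 - 1) = 48*(-102) = -4896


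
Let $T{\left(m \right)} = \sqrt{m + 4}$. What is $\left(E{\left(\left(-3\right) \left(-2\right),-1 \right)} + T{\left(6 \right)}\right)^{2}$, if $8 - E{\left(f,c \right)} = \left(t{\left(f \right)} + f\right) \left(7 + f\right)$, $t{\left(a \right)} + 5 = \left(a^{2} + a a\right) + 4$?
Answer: $\left(993 - \sqrt{10}\right)^{2} \approx 9.7978 \cdot 10^{5}$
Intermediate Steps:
$t{\left(a \right)} = -1 + 2 a^{2}$ ($t{\left(a \right)} = -5 + \left(\left(a^{2} + a a\right) + 4\right) = -5 + \left(\left(a^{2} + a^{2}\right) + 4\right) = -5 + \left(2 a^{2} + 4\right) = -5 + \left(4 + 2 a^{2}\right) = -1 + 2 a^{2}$)
$T{\left(m \right)} = \sqrt{4 + m}$
$E{\left(f,c \right)} = 8 - \left(7 + f\right) \left(-1 + f + 2 f^{2}\right)$ ($E{\left(f,c \right)} = 8 - \left(\left(-1 + 2 f^{2}\right) + f\right) \left(7 + f\right) = 8 - \left(-1 + f + 2 f^{2}\right) \left(7 + f\right) = 8 - \left(7 + f\right) \left(-1 + f + 2 f^{2}\right)$)
$\left(E{\left(\left(-3\right) \left(-2\right),-1 \right)} + T{\left(6 \right)}\right)^{2} = \left(\left(15 - 15 \left(\left(-3\right) \left(-2\right)\right)^{2} - 6 \left(\left(-3\right) \left(-2\right)\right) - 2 \left(\left(-3\right) \left(-2\right)\right)^{3}\right) + \sqrt{4 + 6}\right)^{2} = \left(\left(15 - 15 \cdot 6^{2} - 36 - 2 \cdot 6^{3}\right) + \sqrt{10}\right)^{2} = \left(\left(15 - 540 - 36 - 432\right) + \sqrt{10}\right)^{2} = \left(-993 + \sqrt{10}\right)^{2}$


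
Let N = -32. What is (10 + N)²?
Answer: 484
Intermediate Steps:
(10 + N)² = (10 - 32)² = (-22)² = 484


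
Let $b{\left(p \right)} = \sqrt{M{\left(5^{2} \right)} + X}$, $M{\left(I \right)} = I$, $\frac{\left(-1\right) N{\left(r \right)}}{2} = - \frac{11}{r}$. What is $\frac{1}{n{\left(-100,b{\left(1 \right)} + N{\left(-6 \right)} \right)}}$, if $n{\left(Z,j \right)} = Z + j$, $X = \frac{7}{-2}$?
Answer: $- \frac{1866}{193055} - \frac{9 \sqrt{86}}{193055} \approx -0.010098$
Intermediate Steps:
$N{\left(r \right)} = \frac{22}{r}$ ($N{\left(r \right)} = - 2 \left(- \frac{11}{r}\right) = \frac{22}{r}$)
$X = - \frac{7}{2}$ ($X = 7 \left(- \frac{1}{2}\right) = - \frac{7}{2} \approx -3.5$)
$b{\left(p \right)} = \frac{\sqrt{86}}{2}$ ($b{\left(p \right)} = \sqrt{5^{2} - \frac{7}{2}} = \sqrt{25 - \frac{7}{2}} = \sqrt{\frac{43}{2}} = \frac{\sqrt{86}}{2}$)
$\frac{1}{n{\left(-100,b{\left(1 \right)} + N{\left(-6 \right)} \right)}} = \frac{1}{-100 + \left(\frac{\sqrt{86}}{2} + \frac{22}{-6}\right)} = \frac{1}{-100 + \left(\frac{\sqrt{86}}{2} + 22 \left(- \frac{1}{6}\right)\right)} = \frac{1}{-100 - \left(\frac{11}{3} - \frac{\sqrt{86}}{2}\right)} = \frac{1}{- \frac{311}{3} + \frac{\sqrt{86}}{2}}$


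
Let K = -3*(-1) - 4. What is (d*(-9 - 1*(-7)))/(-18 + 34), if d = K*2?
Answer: ¼ ≈ 0.25000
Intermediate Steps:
K = -1 (K = 3 - 4 = -1)
d = -2 (d = -1*2 = -2)
(d*(-9 - 1*(-7)))/(-18 + 34) = (-2*(-9 - 1*(-7)))/(-18 + 34) = -2*(-9 + 7)/16 = -2*(-2)*(1/16) = 4*(1/16) = ¼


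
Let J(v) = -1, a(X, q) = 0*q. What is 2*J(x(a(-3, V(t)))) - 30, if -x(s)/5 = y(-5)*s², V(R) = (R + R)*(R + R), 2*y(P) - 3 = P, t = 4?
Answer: -32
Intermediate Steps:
y(P) = 3/2 + P/2
V(R) = 4*R² (V(R) = (2*R)*(2*R) = 4*R²)
a(X, q) = 0
x(s) = 5*s² (x(s) = -5*(3/2 + (½)*(-5))*s² = -5*(3/2 - 5/2)*s² = -(-5)*s² = 5*s²)
2*J(x(a(-3, V(t)))) - 30 = 2*(-1) - 30 = -2 - 30 = -32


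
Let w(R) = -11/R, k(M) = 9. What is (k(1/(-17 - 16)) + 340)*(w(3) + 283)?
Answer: 292462/3 ≈ 97487.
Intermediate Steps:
(k(1/(-17 - 16)) + 340)*(w(3) + 283) = (9 + 340)*(-11/3 + 283) = 349*(-11*⅓ + 283) = 349*(-11/3 + 283) = 349*(838/3) = 292462/3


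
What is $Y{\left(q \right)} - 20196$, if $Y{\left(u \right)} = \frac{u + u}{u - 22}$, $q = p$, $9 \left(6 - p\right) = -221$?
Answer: $- \frac{141322}{7} \approx -20189.0$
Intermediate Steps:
$p = \frac{275}{9}$ ($p = 6 - - \frac{221}{9} = 6 + \frac{221}{9} = \frac{275}{9} \approx 30.556$)
$q = \frac{275}{9} \approx 30.556$
$Y{\left(u \right)} = \frac{2 u}{-22 + u}$
$Y{\left(q \right)} - 20196 = 2 \cdot \frac{275}{9} \frac{1}{-22 + \frac{275}{9}} - 20196 = 2 \cdot \frac{275}{9} \frac{1}{\frac{77}{9}} - 20196 = 2 \cdot \frac{275}{9} \cdot \frac{9}{77} - 20196 = \frac{50}{7} - 20196 = - \frac{141322}{7}$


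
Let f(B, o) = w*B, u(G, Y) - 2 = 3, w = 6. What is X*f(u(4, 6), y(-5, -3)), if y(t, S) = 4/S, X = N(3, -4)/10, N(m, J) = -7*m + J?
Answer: -75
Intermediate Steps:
N(m, J) = J - 7*m
u(G, Y) = 5 (u(G, Y) = 2 + 3 = 5)
X = -5/2 (X = (-4 - 7*3)/10 = (-4 - 21)*(⅒) = -25*⅒ = -5/2 ≈ -2.5000)
f(B, o) = 6*B
X*f(u(4, 6), y(-5, -3)) = -15*5 = -5/2*30 = -75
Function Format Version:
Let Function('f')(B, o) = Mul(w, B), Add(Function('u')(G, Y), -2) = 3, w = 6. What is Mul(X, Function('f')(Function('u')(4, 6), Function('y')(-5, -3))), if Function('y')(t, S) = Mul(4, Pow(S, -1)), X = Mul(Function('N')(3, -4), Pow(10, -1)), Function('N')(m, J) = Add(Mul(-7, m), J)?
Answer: -75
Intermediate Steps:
Function('N')(m, J) = Add(J, Mul(-7, m))
Function('u')(G, Y) = 5 (Function('u')(G, Y) = Add(2, 3) = 5)
X = Rational(-5, 2) (X = Mul(Add(-4, Mul(-7, 3)), Pow(10, -1)) = Mul(Add(-4, -21), Rational(1, 10)) = Mul(-25, Rational(1, 10)) = Rational(-5, 2) ≈ -2.5000)
Function('f')(B, o) = Mul(6, B)
Mul(X, Function('f')(Function('u')(4, 6), Function('y')(-5, -3))) = Mul(Rational(-5, 2), Mul(6, 5)) = Mul(Rational(-5, 2), 30) = -75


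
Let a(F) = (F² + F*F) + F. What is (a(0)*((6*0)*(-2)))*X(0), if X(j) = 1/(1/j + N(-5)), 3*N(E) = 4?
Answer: 0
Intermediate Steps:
N(E) = 4/3 (N(E) = (⅓)*4 = 4/3)
a(F) = F + 2*F² (a(F) = (F² + F²) + F = 2*F² + F = F + 2*F²)
X(j) = 1/(4/3 + 1/j) (X(j) = 1/(1/j + 4/3) = 1/(4/3 + 1/j))
(a(0)*((6*0)*(-2)))*X(0) = ((0*(1 + 2*0))*((6*0)*(-2)))*(3*0/(3 + 4*0)) = ((0*(1 + 0))*(0*(-2)))*(3*0/(3 + 0)) = ((0*1)*0)*(3*0/3) = (0*0)*(3*0*(⅓)) = 0*0 = 0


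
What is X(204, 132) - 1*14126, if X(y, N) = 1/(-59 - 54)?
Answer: -1596239/113 ≈ -14126.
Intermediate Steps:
X(y, N) = -1/113 (X(y, N) = 1/(-113) = -1/113)
X(204, 132) - 1*14126 = -1/113 - 1*14126 = -1/113 - 14126 = -1596239/113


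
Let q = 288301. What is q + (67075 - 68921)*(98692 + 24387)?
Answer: -226915533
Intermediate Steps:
q + (67075 - 68921)*(98692 + 24387) = 288301 + (67075 - 68921)*(98692 + 24387) = 288301 - 1846*123079 = 288301 - 227203834 = -226915533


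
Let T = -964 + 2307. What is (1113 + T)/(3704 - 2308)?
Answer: 614/349 ≈ 1.7593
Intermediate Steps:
T = 1343
(1113 + T)/(3704 - 2308) = (1113 + 1343)/(3704 - 2308) = 2456/1396 = 2456*(1/1396) = 614/349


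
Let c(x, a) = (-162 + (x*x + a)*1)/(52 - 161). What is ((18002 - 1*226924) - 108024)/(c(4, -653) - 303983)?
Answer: 17273557/16566674 ≈ 1.0427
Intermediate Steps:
c(x, a) = 162/109 - a/109 - x²/109 (c(x, a) = (-162 + (x² + a)*1)/(-109) = (-162 + (a + x²)*1)*(-1/109) = (-162 + (a + x²))*(-1/109) = (-162 + a + x²)*(-1/109) = 162/109 - a/109 - x²/109)
((18002 - 1*226924) - 108024)/(c(4, -653) - 303983) = ((18002 - 1*226924) - 108024)/((162/109 - 1/109*(-653) - 1/109*4²) - 303983) = ((18002 - 226924) - 108024)/((162/109 + 653/109 - 1/109*16) - 303983) = (-208922 - 108024)/((162/109 + 653/109 - 16/109) - 303983) = -316946/(799/109 - 303983) = -316946/(-33133348/109) = -316946*(-109/33133348) = 17273557/16566674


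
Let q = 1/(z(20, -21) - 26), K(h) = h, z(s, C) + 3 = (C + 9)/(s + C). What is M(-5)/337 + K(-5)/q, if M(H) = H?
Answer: 28640/337 ≈ 84.985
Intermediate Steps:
z(s, C) = -3 + (9 + C)/(C + s) (z(s, C) = -3 + (C + 9)/(s + C) = -3 + (9 + C)/(C + s))
q = -1/17 (q = 1/((9 - 3*20 - 2*(-21))/(-21 + 20) - 26) = 1/((9 - 60 + 42)/(-1) - 26) = 1/(-1*(-9) - 26) = 1/(9 - 26) = 1/(-17) = -1/17 ≈ -0.058824)
M(-5)/337 + K(-5)/q = -5/337 - 5/(-1/17) = -5*1/337 - 5*(-17) = -5/337 + 85 = 28640/337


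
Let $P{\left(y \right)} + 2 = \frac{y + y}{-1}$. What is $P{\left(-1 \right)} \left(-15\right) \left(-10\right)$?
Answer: $0$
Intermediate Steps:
$P{\left(y \right)} = -2 - 2 y$ ($P{\left(y \right)} = -2 + \frac{y + y}{-1} = -2 - 2 y$)
$P{\left(-1 \right)} \left(-15\right) \left(-10\right) = \left(-2 - -2\right) \left(-15\right) \left(-10\right) = \left(-2 + 2\right) \left(-15\right) \left(-10\right) = 0 \left(-15\right) \left(-10\right) = 0 \left(-10\right) = 0$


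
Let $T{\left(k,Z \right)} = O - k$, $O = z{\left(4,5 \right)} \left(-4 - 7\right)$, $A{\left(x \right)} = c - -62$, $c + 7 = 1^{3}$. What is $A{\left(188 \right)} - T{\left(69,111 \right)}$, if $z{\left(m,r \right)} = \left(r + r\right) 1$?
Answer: $235$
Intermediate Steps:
$c = -6$ ($c = -7 + 1^{3} = -7 + 1 = -6$)
$A{\left(x \right)} = 56$ ($A{\left(x \right)} = -6 - -62 = -6 + 62 = 56$)
$z{\left(m,r \right)} = 2 r$ ($z{\left(m,r \right)} = 2 r 1 = 2 r$)
$O = -110$ ($O = 2 \cdot 5 \left(-4 - 7\right) = 10 \left(-11\right) = -110$)
$T{\left(k,Z \right)} = -110 - k$
$A{\left(188 \right)} - T{\left(69,111 \right)} = 56 - \left(-110 - 69\right) = 56 - -179 = 56 + 179 = 235$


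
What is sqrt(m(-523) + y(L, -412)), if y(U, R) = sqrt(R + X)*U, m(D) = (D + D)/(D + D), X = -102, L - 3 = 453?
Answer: sqrt(1 + 456*I*sqrt(514)) ≈ 71.9 + 71.893*I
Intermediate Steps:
L = 456 (L = 3 + 453 = 456)
m(D) = 1 (m(D) = (2*D)/((2*D)) = (2*D)*(1/(2*D)) = 1)
y(U, R) = U*sqrt(-102 + R) (y(U, R) = sqrt(R - 102)*U = sqrt(-102 + R)*U = U*sqrt(-102 + R))
sqrt(m(-523) + y(L, -412)) = sqrt(1 + 456*sqrt(-102 - 412)) = sqrt(1 + 456*sqrt(-514)) = sqrt(1 + 456*(I*sqrt(514))) = sqrt(1 + 456*I*sqrt(514))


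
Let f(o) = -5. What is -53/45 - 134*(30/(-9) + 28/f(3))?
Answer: 10763/9 ≈ 1195.9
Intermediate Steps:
-53/45 - 134*(30/(-9) + 28/f(3)) = -53/45 - 134*(30/(-9) + 28/(-5)) = -53*1/45 - 134*(30*(-1/9) + 28*(-1/5)) = -53/45 - 134*(-10/3 - 28/5) = -53/45 - 134*(-134/15) = -53/45 + 17956/15 = 10763/9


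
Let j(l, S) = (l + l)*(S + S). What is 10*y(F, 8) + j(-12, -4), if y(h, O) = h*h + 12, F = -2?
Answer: 352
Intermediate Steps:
j(l, S) = 4*S*l (j(l, S) = (2*l)*(2*S) = 4*S*l)
y(h, O) = 12 + h² (y(h, O) = h² + 12 = 12 + h²)
10*y(F, 8) + j(-12, -4) = 10*(12 + (-2)²) + 4*(-4)*(-12) = 10*(12 + 4) + 192 = 10*16 + 192 = 160 + 192 = 352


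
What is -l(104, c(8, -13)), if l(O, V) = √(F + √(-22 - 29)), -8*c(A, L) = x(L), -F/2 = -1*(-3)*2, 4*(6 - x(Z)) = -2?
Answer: -√(-12 + I*√51) ≈ -0.99102 - 3.6031*I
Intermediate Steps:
x(Z) = 13/2 (x(Z) = 6 - ¼*(-2) = 6 + ½ = 13/2)
F = -12 (F = -2*(-1*(-3))*2 = -6*2 = -2*6 = -12)
c(A, L) = -13/16 (c(A, L) = -⅛*13/2 = -13/16)
l(O, V) = √(-12 + I*√51) (l(O, V) = √(-12 + √(-22 - 29)) = √(-12 + √(-51)) = √(-12 + I*√51))
-l(104, c(8, -13)) = -√(-12 + I*√51)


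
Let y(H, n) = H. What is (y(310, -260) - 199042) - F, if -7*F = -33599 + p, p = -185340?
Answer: -230009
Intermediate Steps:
F = 31277 (F = -(-33599 - 185340)/7 = -⅐*(-218939) = 31277)
(y(310, -260) - 199042) - F = (310 - 199042) - 1*31277 = -198732 - 31277 = -230009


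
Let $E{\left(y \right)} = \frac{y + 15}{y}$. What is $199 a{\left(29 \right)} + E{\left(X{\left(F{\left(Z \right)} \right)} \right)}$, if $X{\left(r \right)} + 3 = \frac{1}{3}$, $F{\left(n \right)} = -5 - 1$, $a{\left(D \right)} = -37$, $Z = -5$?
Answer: $- \frac{58941}{8} \approx -7367.6$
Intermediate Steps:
$F{\left(n \right)} = -6$ ($F{\left(n \right)} = -5 - 1 = -6$)
$X{\left(r \right)} = - \frac{8}{3}$ ($X{\left(r \right)} = -3 + \frac{1}{3} = - \frac{8}{3}$)
$E{\left(y \right)} = \frac{15 + y}{y}$
$199 a{\left(29 \right)} + E{\left(X{\left(F{\left(Z \right)} \right)} \right)} = 199 \left(-37\right) + \frac{15 - \frac{8}{3}}{- \frac{8}{3}} = -7363 - \frac{37}{8} = - \frac{58941}{8}$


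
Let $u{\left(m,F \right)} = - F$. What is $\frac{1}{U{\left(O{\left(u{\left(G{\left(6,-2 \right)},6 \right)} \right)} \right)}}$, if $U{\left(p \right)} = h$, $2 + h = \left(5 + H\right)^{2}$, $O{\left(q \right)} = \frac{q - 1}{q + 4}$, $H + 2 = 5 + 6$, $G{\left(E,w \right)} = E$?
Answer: $\frac{1}{194} \approx 0.0051546$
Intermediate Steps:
$H = 9$ ($H = -2 + \left(5 + 6\right) = -2 + 11 = 9$)
$O{\left(q \right)} = \frac{-1 + q}{4 + q}$
$h = 194$ ($h = -2 + \left(5 + 9\right)^{2} = -2 + 14^{2} = -2 + 196 = 194$)
$U{\left(p \right)} = 194$
$\frac{1}{U{\left(O{\left(u{\left(G{\left(6,-2 \right)},6 \right)} \right)} \right)}} = \frac{1}{194}$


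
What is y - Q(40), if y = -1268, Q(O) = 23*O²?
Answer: -38068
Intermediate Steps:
y - Q(40) = -1268 - 23*40² = -1268 - 23*1600 = -1268 - 1*36800 = -1268 - 36800 = -38068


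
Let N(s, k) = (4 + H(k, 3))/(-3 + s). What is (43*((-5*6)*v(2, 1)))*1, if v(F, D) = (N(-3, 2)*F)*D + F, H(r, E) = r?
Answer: 0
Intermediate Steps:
N(s, k) = (4 + k)/(-3 + s)
v(F, D) = F - D*F (v(F, D) = (((4 + 2)/(-3 - 3))*F)*D + F = ((6/(-6))*F)*D + F = ((-⅙*6)*F)*D + F = (-F)*D + F = -D*F + F = F - D*F)
(43*((-5*6)*v(2, 1)))*1 = (43*((-5*6)*(2*(1 - 1*1))))*1 = (43*(-60*(1 - 1)))*1 = (43*(-60*0))*1 = (43*(-30*0))*1 = (43*0)*1 = 0*1 = 0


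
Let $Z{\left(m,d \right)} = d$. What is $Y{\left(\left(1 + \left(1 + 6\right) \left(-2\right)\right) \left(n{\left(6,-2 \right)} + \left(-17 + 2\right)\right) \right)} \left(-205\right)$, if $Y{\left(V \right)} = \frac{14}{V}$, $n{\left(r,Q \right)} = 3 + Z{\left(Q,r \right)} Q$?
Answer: $- \frac{1435}{156} \approx -9.1987$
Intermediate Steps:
$n{\left(r,Q \right)} = 3 + Q r$ ($n{\left(r,Q \right)} = 3 + r Q = 3 + Q r$)
$Y{\left(\left(1 + \left(1 + 6\right) \left(-2\right)\right) \left(n{\left(6,-2 \right)} + \left(-17 + 2\right)\right) \right)} \left(-205\right) = \frac{14}{\left(1 + \left(1 + 6\right) \left(-2\right)\right) \left(\left(3 - 12\right) + \left(-17 + 2\right)\right)} \left(-205\right) = \frac{14}{\left(1 + 7 \left(-2\right)\right) \left(\left(3 - 12\right) - 15\right)} \left(-205\right) = \frac{14}{\left(1 - 14\right) \left(-9 - 15\right)} \left(-205\right) = \frac{14}{\left(-13\right) \left(-24\right)} \left(-205\right) = \frac{14}{312} \left(-205\right) = 14 \cdot \frac{1}{312} \left(-205\right) = \frac{7}{156} \left(-205\right) = - \frac{1435}{156}$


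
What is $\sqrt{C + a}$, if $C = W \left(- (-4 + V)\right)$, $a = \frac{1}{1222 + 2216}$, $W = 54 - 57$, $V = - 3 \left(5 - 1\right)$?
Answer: $\frac{i \sqrt{63038786}}{1146} \approx 6.9282 i$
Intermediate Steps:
$V = -12$ ($V = \left(-3\right) 4 = -12$)
$W = -3$ ($W = 54 - 57 = -3$)
$a = \frac{1}{3438} \approx 0.00029087$
$C = -48$ ($C = - 3 \left(- (-4 - 12)\right) = - 3 \left(\left(-1\right) \left(-16\right)\right) = \left(-3\right) 16 = -48$)
$\sqrt{C + a} = \sqrt{-48 + \frac{1}{3438}} = \sqrt{- \frac{165023}{3438}} = \frac{i \sqrt{63038786}}{1146}$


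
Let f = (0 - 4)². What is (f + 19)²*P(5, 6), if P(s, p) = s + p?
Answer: 13475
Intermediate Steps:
P(s, p) = p + s
f = 16 (f = (-4)² = 16)
(f + 19)²*P(5, 6) = (16 + 19)²*(6 + 5) = 35²*11 = 1225*11 = 13475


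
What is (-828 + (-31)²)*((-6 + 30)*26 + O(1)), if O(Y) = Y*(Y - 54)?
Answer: 75943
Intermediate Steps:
O(Y) = Y*(-54 + Y)
(-828 + (-31)²)*((-6 + 30)*26 + O(1)) = (-828 + (-31)²)*((-6 + 30)*26 + 1*(-54 + 1)) = (-828 + 961)*(24*26 + 1*(-53)) = 133*(624 - 53) = 133*571 = 75943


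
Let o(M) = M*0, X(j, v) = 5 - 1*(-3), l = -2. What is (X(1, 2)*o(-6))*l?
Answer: 0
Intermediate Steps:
X(j, v) = 8 (X(j, v) = 5 + 3 = 8)
o(M) = 0
(X(1, 2)*o(-6))*l = (8*0)*(-2) = 0*(-2) = 0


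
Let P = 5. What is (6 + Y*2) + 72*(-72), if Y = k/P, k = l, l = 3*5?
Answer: -5172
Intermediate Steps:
l = 15
k = 15
Y = 3 (Y = 15/5 = 15*(⅕) = 3)
(6 + Y*2) + 72*(-72) = (6 + 3*2) + 72*(-72) = (6 + 6) - 5184 = 12 - 5184 = -5172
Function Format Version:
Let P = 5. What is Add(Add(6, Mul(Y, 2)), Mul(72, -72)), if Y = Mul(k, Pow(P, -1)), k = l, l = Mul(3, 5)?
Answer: -5172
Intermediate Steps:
l = 15
k = 15
Y = 3 (Y = Mul(15, Pow(5, -1)) = Mul(15, Rational(1, 5)) = 3)
Add(Add(6, Mul(Y, 2)), Mul(72, -72)) = Add(Add(6, Mul(3, 2)), Mul(72, -72)) = Add(Add(6, 6), -5184) = Add(12, -5184) = -5172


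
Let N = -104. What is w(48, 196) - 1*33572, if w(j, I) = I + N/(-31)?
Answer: -1034552/31 ≈ -33373.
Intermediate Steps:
w(j, I) = 104/31 + I (w(j, I) = I - 104/(-31) = I - 104*(-1/31) = I + 104/31 = 104/31 + I)
w(48, 196) - 1*33572 = (104/31 + 196) - 1*33572 = 6180/31 - 33572 = -1034552/31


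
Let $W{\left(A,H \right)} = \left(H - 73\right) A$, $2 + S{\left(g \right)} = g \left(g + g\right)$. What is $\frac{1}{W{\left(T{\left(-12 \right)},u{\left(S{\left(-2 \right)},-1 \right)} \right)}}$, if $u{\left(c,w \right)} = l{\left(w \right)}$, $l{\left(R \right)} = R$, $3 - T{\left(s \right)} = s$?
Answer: $- \frac{1}{1110} \approx -0.0009009$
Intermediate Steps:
$S{\left(g \right)} = -2 + 2 g^{2}$ ($S{\left(g \right)} = -2 + g \left(g + g\right) = -2 + g 2 g = -2 + 2 g^{2}$)
$T{\left(s \right)} = 3 - s$
$u{\left(c,w \right)} = w$
$W{\left(A,H \right)} = A \left(-73 + H\right)$ ($W{\left(A,H \right)} = \left(-73 + H\right) A = A \left(-73 + H\right)$)
$\frac{1}{W{\left(T{\left(-12 \right)},u{\left(S{\left(-2 \right)},-1 \right)} \right)}} = \frac{1}{\left(3 - -12\right) \left(-73 - 1\right)} = \frac{1}{\left(3 + 12\right) \left(-74\right)} = \frac{1}{15 \left(-74\right)} = \frac{1}{-1110} = - \frac{1}{1110}$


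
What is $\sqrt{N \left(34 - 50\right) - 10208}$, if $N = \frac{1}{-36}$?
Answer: $\frac{2 i \sqrt{22967}}{3} \approx 101.03 i$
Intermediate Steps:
$N = - \frac{1}{36} \approx -0.027778$
$\sqrt{N \left(34 - 50\right) - 10208} = \sqrt{- \frac{34 - 50}{36} - 10208} = \sqrt{\left(- \frac{1}{36}\right) \left(-16\right) - 10208} = \sqrt{\frac{4}{9} - 10208} = \sqrt{- \frac{91868}{9}} = \frac{2 i \sqrt{22967}}{3}$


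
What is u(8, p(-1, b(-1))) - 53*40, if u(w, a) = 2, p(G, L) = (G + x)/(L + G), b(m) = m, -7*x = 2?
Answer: -2118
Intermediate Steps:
x = -2/7 (x = -⅐*2 = -2/7 ≈ -0.28571)
p(G, L) = (-2/7 + G)/(G + L) (p(G, L) = (G - 2/7)/(L + G) = (-2/7 + G)/(G + L))
u(8, p(-1, b(-1))) - 53*40 = 2 - 53*40 = 2 - 2120 = -2118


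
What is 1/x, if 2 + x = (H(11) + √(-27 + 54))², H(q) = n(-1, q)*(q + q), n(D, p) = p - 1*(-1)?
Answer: 69721/4853490673 - 1584*√3/4853490673 ≈ 1.3800e-5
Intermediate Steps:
n(D, p) = 1 + p (n(D, p) = p + 1 = 1 + p)
H(q) = 2*q*(1 + q) (H(q) = (1 + q)*(q + q) = (1 + q)*(2*q) = 2*q*(1 + q))
x = -2 + (264 + 3*√3)² (x = -2 + (2*11*(1 + 11) + √(-27 + 54))² = -2 + (2*11*12 + √27)² = -2 + (264 + 3*√3)² ≈ 72465.)
1/x = 1/(69721 + 1584*√3)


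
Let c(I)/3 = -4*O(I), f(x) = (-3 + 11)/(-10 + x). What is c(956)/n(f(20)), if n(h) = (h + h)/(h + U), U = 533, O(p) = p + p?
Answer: -7654692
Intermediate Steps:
O(p) = 2*p
f(x) = 8/(-10 + x)
n(h) = 2*h/(533 + h) (n(h) = (h + h)/(h + 533) = (2*h)/(533 + h) = 2*h/(533 + h))
c(I) = -24*I (c(I) = 3*(-8*I) = -24*I)
c(956)/n(f(20)) = (-24*956)/((2*(8/(-10 + 20))/(533 + 8/(-10 + 20)))) = -22944/(2*(8/10)/(533 + 8/10)) = -22944/(2*(8*(1/10))/(533 + 8*(1/10))) = -22944/(2*(4/5)/(533 + 4/5)) = -22944/(2*(4/5)/(2669/5)) = -22944/(2*(4/5)*(5/2669)) = -22944/8/2669 = -22944*2669/8 = -7654692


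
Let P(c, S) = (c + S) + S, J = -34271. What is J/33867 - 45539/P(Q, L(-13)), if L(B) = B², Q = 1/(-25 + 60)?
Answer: -54384886156/400680477 ≈ -135.73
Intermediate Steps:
Q = 1/35 ≈ 0.028571
P(c, S) = c + 2*S (P(c, S) = (S + c) + S = c + 2*S)
J/33867 - 45539/P(Q, L(-13)) = -34271/33867 - 45539/(1/35 + 2*(-13)²) = -34271*1/33867 - 45539/(1/35 + 2*169) = -34271/33867 - 45539/(1/35 + 338) = -34271/33867 - 45539/11831/35 = -34271/33867 - 45539*35/11831 = -34271/33867 - 1593865/11831 = -54384886156/400680477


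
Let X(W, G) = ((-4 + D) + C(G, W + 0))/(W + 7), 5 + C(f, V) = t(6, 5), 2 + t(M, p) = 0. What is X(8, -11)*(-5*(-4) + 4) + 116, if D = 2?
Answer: 508/5 ≈ 101.60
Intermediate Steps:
t(M, p) = -2 (t(M, p) = -2 + 0 = -2)
C(f, V) = -7 (C(f, V) = -5 - 2 = -7)
X(W, G) = -9/(7 + W) (X(W, G) = ((-4 + 2) - 7)/(W + 7) = (-2 - 7)/(7 + W) = -9/(7 + W))
X(8, -11)*(-5*(-4) + 4) + 116 = (-9/(7 + 8))*(-5*(-4) + 4) + 116 = (-9/15)*(20 + 4) + 116 = -9*1/15*24 + 116 = -⅗*24 + 116 = -72/5 + 116 = 508/5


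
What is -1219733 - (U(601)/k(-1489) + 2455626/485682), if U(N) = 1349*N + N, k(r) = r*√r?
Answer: -98734136422/80947 - 811350*I*√1489/2217121 ≈ -1.2197e+6 - 14.121*I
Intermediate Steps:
k(r) = r^(3/2)
U(N) = 1350*N
-1219733 - (U(601)/k(-1489) + 2455626/485682) = -1219733 - ((1350*601)/((-1489)^(3/2)) + 2455626/485682) = -1219733 - (811350/((-1489*I*√1489)) + 2455626*(1/485682)) = -1219733 - (811350*(I*√1489/2217121) + 409271/80947) = -1219733 - (811350*I*√1489/2217121 + 409271/80947) = -1219733 - (409271/80947 + 811350*I*√1489/2217121) = -1219733 + (-409271/80947 - 811350*I*√1489/2217121) = -98734136422/80947 - 811350*I*√1489/2217121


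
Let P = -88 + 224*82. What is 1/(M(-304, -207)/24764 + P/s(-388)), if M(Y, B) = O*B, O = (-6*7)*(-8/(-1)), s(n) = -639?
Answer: -3956049/102060548 ≈ -0.038762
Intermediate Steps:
P = 18280 (P = -88 + 18368 = 18280)
O = -336 (O = -(-336)*(-1) = -42*8 = -336)
M(Y, B) = -336*B
1/(M(-304, -207)/24764 + P/s(-388)) = 1/(-336*(-207)/24764 + 18280/(-639)) = 1/(69552*(1/24764) + 18280*(-1/639)) = 1/(17388/6191 - 18280/639) = 1/(-102060548/3956049) = -3956049/102060548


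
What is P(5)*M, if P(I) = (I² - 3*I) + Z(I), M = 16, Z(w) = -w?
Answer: 80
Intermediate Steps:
P(I) = I² - 4*I (P(I) = (I² - 3*I) - I = I² - 4*I)
P(5)*M = (5*(-4 + 5))*16 = (5*1)*16 = 5*16 = 80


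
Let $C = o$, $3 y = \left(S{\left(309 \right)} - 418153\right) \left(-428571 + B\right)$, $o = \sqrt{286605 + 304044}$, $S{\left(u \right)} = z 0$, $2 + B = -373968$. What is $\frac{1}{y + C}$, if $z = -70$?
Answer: $\frac{1006754780319}{112617243077239766877688} - \frac{9 \sqrt{590649}}{112617243077239766877688} \approx 8.9396 \cdot 10^{-12}$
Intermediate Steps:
$B = -373970$ ($B = -2 - 373968 = -373970$)
$S{\left(u \right)} = 0$ ($S{\left(u \right)} = \left(-70\right) 0 = 0$)
$o = \sqrt{590649} \approx 768.54$
$y = \frac{335584926773}{3}$ ($y = \frac{\left(0 - 418153\right) \left(-428571 - 373970\right)}{3} = \frac{\left(-418153\right) \left(-802541\right)}{3} = \frac{1}{3} \cdot 335584926773 = \frac{335584926773}{3} \approx 1.1186 \cdot 10^{11}$)
$C = \sqrt{590649} \approx 768.54$
$\frac{1}{y + C} = \frac{1}{\frac{335584926773}{3} + \sqrt{590649}}$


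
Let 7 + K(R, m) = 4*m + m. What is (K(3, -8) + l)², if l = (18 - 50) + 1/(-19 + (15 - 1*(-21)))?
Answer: 1800964/289 ≈ 6231.7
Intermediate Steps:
K(R, m) = -7 + 5*m (K(R, m) = -7 + (4*m + m) = -7 + 5*m)
l = -543/17 (l = -32 + 1/(-19 + (15 + 21)) = -32 + 1/(-19 + 36) = -32 + 1/17 = -543/17 ≈ -31.941)
(K(3, -8) + l)² = ((-7 + 5*(-8)) - 543/17)² = ((-7 - 40) - 543/17)² = (-47 - 543/17)² = (-1342/17)² = 1800964/289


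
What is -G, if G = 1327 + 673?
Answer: -2000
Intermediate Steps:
G = 2000
-G = -1*2000 = -2000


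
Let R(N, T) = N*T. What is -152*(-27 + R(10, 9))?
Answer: -9576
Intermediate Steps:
-152*(-27 + R(10, 9)) = -152*(-27 + 10*9) = -152*(-27 + 90) = -152*63 = -9576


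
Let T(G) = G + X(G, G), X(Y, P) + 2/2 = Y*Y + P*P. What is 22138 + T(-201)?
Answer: 102738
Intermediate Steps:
X(Y, P) = -1 + P² + Y² (X(Y, P) = -1 + (Y*Y + P*P) = -1 + (Y² + P²) = -1 + (P² + Y²) = -1 + P² + Y²)
T(G) = -1 + G + 2*G² (T(G) = G + (-1 + G² + G²) = G + (-1 + 2*G²) = -1 + G + 2*G²)
22138 + T(-201) = 22138 + (-1 - 201 + 2*(-201)²) = 22138 + (-1 - 201 + 2*40401) = 22138 + (-1 - 201 + 80802) = 22138 + 80600 = 102738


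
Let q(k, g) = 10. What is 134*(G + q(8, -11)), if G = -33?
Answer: -3082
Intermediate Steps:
134*(G + q(8, -11)) = 134*(-33 + 10) = 134*(-23) = -3082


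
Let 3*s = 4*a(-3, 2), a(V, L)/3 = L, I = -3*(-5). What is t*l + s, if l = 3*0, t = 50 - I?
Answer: 8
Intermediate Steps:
I = 15
t = 35 (t = 50 - 1*15 = 50 - 15 = 35)
a(V, L) = 3*L
s = 8 (s = (4*(3*2))/3 = (4*6)/3 = (⅓)*24 = 8)
l = 0
t*l + s = 35*0 + 8 = 0 + 8 = 8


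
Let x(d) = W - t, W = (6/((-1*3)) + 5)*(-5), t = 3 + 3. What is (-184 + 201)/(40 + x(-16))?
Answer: 17/19 ≈ 0.89474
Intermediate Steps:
t = 6
W = -15 (W = (6/(-3) + 5)*(-5) = (6*(-⅓) + 5)*(-5) = (-2 + 5)*(-5) = 3*(-5) = -15)
x(d) = -21 (x(d) = -15 - 1*6 = -15 - 6 = -21)
(-184 + 201)/(40 + x(-16)) = (-184 + 201)/(40 - 21) = 17/19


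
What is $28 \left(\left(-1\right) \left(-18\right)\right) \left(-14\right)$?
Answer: $-7056$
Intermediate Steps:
$28 \left(\left(-1\right) \left(-18\right)\right) \left(-14\right) = 28 \cdot 18 \left(-14\right) = 504 \left(-14\right) = -7056$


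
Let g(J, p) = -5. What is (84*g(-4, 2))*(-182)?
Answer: 76440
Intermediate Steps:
(84*g(-4, 2))*(-182) = (84*(-5))*(-182) = -420*(-182) = 76440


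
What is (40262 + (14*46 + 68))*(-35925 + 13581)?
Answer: -915523056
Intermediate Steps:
(40262 + (14*46 + 68))*(-35925 + 13581) = (40262 + (644 + 68))*(-22344) = (40262 + 712)*(-22344) = 40974*(-22344) = -915523056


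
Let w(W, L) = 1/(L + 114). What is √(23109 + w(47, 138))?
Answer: √40764283/42 ≈ 152.02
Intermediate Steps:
w(W, L) = 1/(114 + L)
√(23109 + w(47, 138)) = √(23109 + 1/(114 + 138)) = √(23109 + 1/252) = √(5823469/252) = √40764283/42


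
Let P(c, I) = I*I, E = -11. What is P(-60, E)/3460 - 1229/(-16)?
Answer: 1063569/13840 ≈ 76.847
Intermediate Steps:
P(c, I) = I²
P(-60, E)/3460 - 1229/(-16) = (-11)²/3460 - 1229/(-16) = 121*(1/3460) - 1229*(-1/16) = 121/3460 + 1229/16 = 1063569/13840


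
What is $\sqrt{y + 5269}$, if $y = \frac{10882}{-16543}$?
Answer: $\frac{\sqrt{1441791682455}}{16543} \approx 72.583$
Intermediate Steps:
$y = - \frac{10882}{16543}$ ($y = 10882 \left(- \frac{1}{16543}\right) = - \frac{10882}{16543} \approx -0.6578$)
$\sqrt{y + 5269} = \sqrt{- \frac{10882}{16543} + 5269} = \sqrt{\frac{87154185}{16543}} = \frac{\sqrt{1441791682455}}{16543}$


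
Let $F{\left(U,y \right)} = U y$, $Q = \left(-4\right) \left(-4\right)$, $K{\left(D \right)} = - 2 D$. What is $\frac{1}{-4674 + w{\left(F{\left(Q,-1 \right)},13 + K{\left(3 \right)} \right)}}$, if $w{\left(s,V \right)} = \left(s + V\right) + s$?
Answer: $- \frac{1}{4699} \approx -0.00021281$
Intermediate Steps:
$Q = 16$
$w{\left(s,V \right)} = V + 2 s$ ($w{\left(s,V \right)} = \left(V + s\right) + s = V + 2 s$)
$\frac{1}{-4674 + w{\left(F{\left(Q,-1 \right)},13 + K{\left(3 \right)} \right)}} = \frac{1}{-4674 + \left(\left(13 - 6\right) + 2 \cdot 16 \left(-1\right)\right)} = \frac{1}{-4674 + \left(\left(13 - 6\right) + 2 \left(-16\right)\right)} = \frac{1}{-4674 + \left(7 - 32\right)} = \frac{1}{-4674 - 25} = \frac{1}{-4699} = - \frac{1}{4699}$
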